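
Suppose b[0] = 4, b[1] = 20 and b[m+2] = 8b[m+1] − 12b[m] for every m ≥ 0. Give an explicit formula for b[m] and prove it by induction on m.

Claim: b[m] = 3·6^m + 2^m.

Base cases: b[0] = 4 and 3·6^0 + 2^0 = 4; b[1] = 20 and 3·6^1 + 2^1 = 20.
Assume b[j] = 3·6^j + 2^j for all 0 ≤ j ≤ r, where r ≥ 1.
Then b[r+1] = 8b[r] − 12b[r−1] = 8·(3·6^r + 2^r) − 12·(3·6^{r−1} + 2^{r−1}) = 3·(8·6 − 12)6^{r−1} + (8·2 − 12)2^{r−1} = 108·6^{r−1} + 4·2^{r−1} = 3·6^{r+1} + 2^{r+1}.
This completes the inductive step, so b[m] = 3·6^m + 2^m for all m ≥ 0.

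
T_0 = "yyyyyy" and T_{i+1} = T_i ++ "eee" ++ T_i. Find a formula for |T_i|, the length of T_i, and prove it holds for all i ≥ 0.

Claim: |T_i| = 9·2^i − 3.

Base case: |T_0| = 6, and 9·2^0 − 3 = 6.
Assume |T_m| = 9·2^m − 3.
Then |T_{m+1}| = |T_m| + 3 + |T_m| = 2|T_m| + 3 = 2(9·2^m − 3) + 3 = 9·2^{m+1} − 6 + 3 = 9·2^{m+1} − 3.
So the formula holds for m+1, and by induction |T_i| = 9·2^i − 3 for all i ≥ 0.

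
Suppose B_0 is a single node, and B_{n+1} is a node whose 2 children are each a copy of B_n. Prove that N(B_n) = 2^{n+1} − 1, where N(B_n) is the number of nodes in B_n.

Base case: N(B_0) = 1, and 2^{0+1} − 1 = 1.
Assume N(B_r) = 2^{r+1} − 1.
Then N(B_{r+1}) = 1 + 2N(B_r) = 1 + 2(2^{r+1} − 1) = 2^{r+2} − 2 + 1 = 2^{r+2} − 1.
By induction, N(B_n) = 2^{n+1} − 1 for all n ≥ 0.

N(B_n) = 2^{n+1} − 1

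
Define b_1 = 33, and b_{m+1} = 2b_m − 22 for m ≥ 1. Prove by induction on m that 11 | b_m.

Base case: b_1 = 33 = 11·3, so 11 | b_1.
Assume 11 | b_k, so b_k = 11t for some integer t.
Then b_{k+1} = 2b_k − 22 = 2·(11t) − 22 = 11(2t − 2), so 11 | b_{k+1}.
Hence 11 | b_m for every m ≥ 1, by induction.

11 | b_m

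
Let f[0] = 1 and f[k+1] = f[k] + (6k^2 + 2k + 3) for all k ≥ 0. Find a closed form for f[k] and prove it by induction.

Claim: f[k] = 2k^3 − 2k^2 + 3k + 1.

Base case: f[0] = 1, and 2·0^3 − 2·0^2 + 3·0 + 1 = 1.
Assume f[j] = 2j^3 − 2j^2 + 3j + 1.
Then f[j+1] = f[j] + (6j^2 + 2j + 3) = (2j^3 − 2j^2 + 3j + 1) + (6j^2 + 2j + 3) = 2j^3 + 4j^2 + 5j + 4,
and 2·(j+1)^3 − 2·(j+1)^2 + 3·(j+1) + 1 = 2j^3 + 4j^2 + 5j + 4.
This completes the inductive step, so f[k] = 2k^3 − 2k^2 + 3k + 1 for all k ≥ 0.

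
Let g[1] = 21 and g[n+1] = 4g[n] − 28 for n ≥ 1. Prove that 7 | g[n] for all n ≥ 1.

Base case: g[1] = 21 = 7·3, so 7 | g[1].
Assume 7 | g[m], so g[m] = 7t for some integer t.
Then g[m+1] = 4g[m] − 28 = 4·(7t) − 28 = 7(4t − 4), so 7 | g[m+1].
Hence 7 | g[n] for every n ≥ 1, by induction.

7 | g[n]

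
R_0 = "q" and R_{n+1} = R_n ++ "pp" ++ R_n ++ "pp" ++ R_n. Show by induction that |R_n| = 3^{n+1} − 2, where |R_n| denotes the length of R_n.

Base case: |R_0| = 1, and 3^{0+1} − 2 = 1.
Assume |R_j| = 3^{j+1} − 2.
Then |R_{j+1}| = 3|R_j| + 4 = 3(3^{j+1} − 2) + 4 = 3^{j+2} − 6 + 4 = 3^{j+2} − 2.
So the formula holds for j+1, and by induction |R_n| = 3^{n+1} − 2 for all n ≥ 0.

|R_n| = 3^{n+1} − 2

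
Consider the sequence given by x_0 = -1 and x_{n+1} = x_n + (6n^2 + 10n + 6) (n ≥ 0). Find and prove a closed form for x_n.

Claim: x_n = 2n^3 + 2n^2 + 2n − 1.

Base case: x_0 = -1, and 2·0^3 + 2·0^2 + 2·0 − 1 = -1.
Assume x_k = 2k^3 + 2k^2 + 2k − 1.
Then x_{k+1} = x_k + (6k^2 + 10k + 6) = (2k^3 + 2k^2 + 2k − 1) + (6k^2 + 10k + 6) = 2k^3 + 8k^2 + 12k + 5,
and 2·(k+1)^3 + 2·(k+1)^2 + 2·(k+1) − 1 = 2k^3 + 8k^2 + 12k + 5.
Hence x_n = 2n^3 + 2n^2 + 2n − 1 for every n ≥ 0, by induction.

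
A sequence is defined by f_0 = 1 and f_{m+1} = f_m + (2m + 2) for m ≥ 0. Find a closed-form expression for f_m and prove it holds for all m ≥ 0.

Claim: f_m = m^2 + m + 1.

Base case: f_0 = 1, and 0^2 + 0 + 1 = 1.
Assume f_k = k^2 + k + 1.
Then f_{k+1} = f_k + (2k + 2) = (k^2 + k + 1) + (2k + 2) = k^2 + 3k + 3,
and (k+1)^2 + (k+1) + 1 = k^2 + 3k + 3.
By induction, f_m = m^2 + m + 1 for all m ≥ 0.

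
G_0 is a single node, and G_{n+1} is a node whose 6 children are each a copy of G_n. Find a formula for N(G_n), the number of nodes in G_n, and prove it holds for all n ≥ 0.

Claim: N(G_n) = (6^{n+1} − 1)/5.

Base case: N(G_0) = 1, and (6^{0+1} − 1)/5 = 1.
Assume N(G_m) = (6^{m+1} − 1)/5.
Then N(G_{m+1}) = 1 + 6N(G_m) = 1 + 6·(6^{m+1} − 1)/5 = 1 + (6^{m+2} − 6)/5 = (5 + 6^{m+2} − 6)/5 = (6^{m+2} − 1)/5.
So the formula holds for m+1, and by induction N(G_n) = (6^{n+1} − 1)/5 for all n ≥ 0.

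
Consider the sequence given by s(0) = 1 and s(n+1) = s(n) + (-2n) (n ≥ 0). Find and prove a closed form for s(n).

Claim: s(n) = -n^2 + n + 1.

Base case: s(0) = 1, and -0^2 + 0 + 1 = 1.
Assume s(k) = -k^2 + k + 1.
Then s(k+1) = s(k) + (-2k) = (-k^2 + k + 1) + (-2k) = -k^2 − k + 1,
and -(k+1)^2 + (k+1) + 1 = -k^2 − k + 1.
This completes the inductive step, so s(n) = -n^2 + n + 1 for all n ≥ 0.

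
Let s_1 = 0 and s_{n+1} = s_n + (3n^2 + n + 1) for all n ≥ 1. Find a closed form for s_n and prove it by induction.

Claim: s_n = n^3 − n^2 + n − 1.

Base case: s_1 = 0, and 1^3 − 1^2 + 1 − 1 = 0.
Assume s_j = j^3 − j^2 + j − 1.
Then s_{j+1} = s_j + (3j^2 + j + 1) = (j^3 − j^2 + j − 1) + (3j^2 + j + 1) = j^3 + 2j^2 + 2j,
and (j+1)^3 − (j+1)^2 + (j+1) − 1 = j^3 + 2j^2 + 2j.
By induction, s_n = n^3 − n^2 + n − 1 for all n ≥ 1.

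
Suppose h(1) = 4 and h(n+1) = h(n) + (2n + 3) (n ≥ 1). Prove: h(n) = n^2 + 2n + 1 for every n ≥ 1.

Base case: h(1) = 4, and 1^2 + 2·1 + 1 = 4.
Assume h(r) = r^2 + 2r + 1.
Then h(r+1) = h(r) + (2r + 3) = (r^2 + 2r + 1) + (2r + 3) = r^2 + 4r + 4,
and (r+1)^2 + 2·(r+1) + 1 = r^2 + 4r + 4.
Hence h(n) = n^2 + 2n + 1 for every n ≥ 1, by induction.

h(n) = n^2 + 2n + 1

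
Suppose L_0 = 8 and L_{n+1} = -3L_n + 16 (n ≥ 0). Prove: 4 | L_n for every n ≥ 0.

Base case: L_0 = 8 = 4·2, so 4 | L_0.
Assume 4 | L_r, so L_r = 4t for some integer t.
Then L_{r+1} = -3L_r + 16 = -3·(4t) + 16 = 4(-3t + 4), so 4 | L_{r+1}.
By induction, 4 | L_n for all n ≥ 0.

4 | L_n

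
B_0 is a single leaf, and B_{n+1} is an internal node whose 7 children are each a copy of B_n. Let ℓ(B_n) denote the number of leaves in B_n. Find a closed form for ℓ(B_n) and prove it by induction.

Claim: ℓ(B_n) = 7^n.

Base case: ℓ(B_0) = 1, and 7^0 = 1.
Assume ℓ(B_r) = 7^r.
Then ℓ(B_{r+1}) = 7·ℓ(B_r) = 7·7^r = 7^{r+1}.
By induction, ℓ(B_n) = 7^n for all n ≥ 0.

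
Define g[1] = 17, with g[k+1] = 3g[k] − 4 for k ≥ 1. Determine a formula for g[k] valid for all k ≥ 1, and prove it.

Claim: g[k] = 5·3^k + 2.

Base case: g[1] = 17, and 5·3^1 + 2 = 15 + 2 = 17.
Assume g[r] = 5·3^r + 2 for some r ≥ 1.
Then g[r+1] = 3g[r] − 4 = 3·(5·3^r + 2) − 4 = 15·3^r + 6 − 4 = 5·3^{r+1} + 2.
Hence g[k] = 5·3^k + 2 for every k ≥ 1, by induction.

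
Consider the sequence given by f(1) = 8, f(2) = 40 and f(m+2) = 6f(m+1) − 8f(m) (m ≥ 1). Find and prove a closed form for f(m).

Claim: f(m) = 3·4^m − 2·2^m.

Base cases: f(1) = 8 and 3·4^1 − 2·2^1 = 8; f(2) = 40 and 3·4^2 − 2·2^2 = 40.
Assume f(j) = 3·4^j − 2·2^j for all 1 ≤ j ≤ r, where r ≥ 2.
Then f(r+1) = 6f(r) − 8f(r−1) = 6·(3·4^r − 2·2^r) − 8·(3·4^{r−1} − 2·2^{r−1}) = 3·(6·4 − 8)4^{r−1} − 2·(6·2 − 8)2^{r−1} = 48·4^{r−1} − 8·2^{r−1} = 3·4^{r+1} − 2·2^{r+1}.
By strong induction, f(m) = 3·4^m − 2·2^m for all m ≥ 1.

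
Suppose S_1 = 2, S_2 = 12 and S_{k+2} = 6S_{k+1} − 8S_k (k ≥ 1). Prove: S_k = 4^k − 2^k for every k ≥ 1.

Base cases: S_1 = 2 and 4^1 − 2^1 = 2; S_2 = 12 and 4^2 − 2^2 = 12.
Assume S_i = 4^i − 2^i for all 1 ≤ i ≤ j, where j ≥ 2.
Then S_{j+1} = 6S_j − 8S_{j−1} = 6·(4^j − 2^j) − 8·(4^{j−1} − 2^{j−1}) = (6·4 − 8)4^{j−1} − (6·2 − 8)2^{j−1} = 16·4^{j−1} − 4·2^{j−1} = 4^{j+1} − 2^{j+1}.
This completes the inductive step, so S_k = 4^k − 2^k for all k ≥ 1.

S_k = 4^k − 2^k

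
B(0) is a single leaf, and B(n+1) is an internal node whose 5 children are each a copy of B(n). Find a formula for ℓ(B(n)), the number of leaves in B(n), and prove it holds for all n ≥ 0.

Claim: ℓ(B(n)) = 5^n.

Base case: ℓ(B(0)) = 1, and 5^0 = 1.
Assume ℓ(B(j)) = 5^j.
Then ℓ(B(j+1)) = 5·ℓ(B(j)) = 5·5^j = 5^{j+1}.
This completes the inductive step, so ℓ(B(n)) = 5^n for all n ≥ 0.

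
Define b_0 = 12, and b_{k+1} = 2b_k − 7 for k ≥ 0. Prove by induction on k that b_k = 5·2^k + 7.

Base case: b_0 = 12, and 5·2^0 + 7 = 5 + 7 = 12.
Assume b_j = 5·2^j + 7 for some j ≥ 0.
Then b_{j+1} = 2b_j − 7 = 2·(5·2^j + 7) − 7 = 10·2^j + 14 − 7 = 5·2^{j+1} + 7.
Hence b_k = 5·2^k + 7 for every k ≥ 0, by induction.

b_k = 5·2^k + 7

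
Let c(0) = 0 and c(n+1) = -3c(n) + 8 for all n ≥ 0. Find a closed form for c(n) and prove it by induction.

Claim: c(n) = -2·(-3)^n + 2.

Base case: c(0) = 0, and -2·(-3)^0 + 2 = -2 + 2 = 0.
Assume c(r) = -2·(-3)^r + 2 for some r ≥ 0.
Then c(r+1) = -3c(r) + 8 = -3·(-2·(-3)^r + 2) + 8 = 6·(-3)^r − 6 + 8 = -2·(-3)^{r+1} + 2.
So the formula holds for r+1, and by induction c(n) = -2·(-3)^n + 2 for all n ≥ 0.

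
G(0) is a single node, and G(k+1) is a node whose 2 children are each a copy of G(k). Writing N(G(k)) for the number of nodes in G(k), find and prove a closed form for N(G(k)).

Claim: N(G(k)) = 2^{k+1} − 1.

Base case: N(G(0)) = 1, and 2^{0+1} − 1 = 1.
Assume N(G(j)) = 2^{j+1} − 1.
Then N(G(j+1)) = 1 + 2N(G(j)) = 1 + 2(2^{j+1} − 1) = 2^{j+2} − 2 + 1 = 2^{j+2} − 1.
By induction, N(G(k)) = 2^{k+1} − 1 for all k ≥ 0.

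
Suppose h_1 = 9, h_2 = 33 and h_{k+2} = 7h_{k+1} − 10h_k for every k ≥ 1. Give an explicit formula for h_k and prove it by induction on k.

Claim: h_k = 2·2^k + 5^k.

Base cases: h_1 = 9 and 2·2^1 + 5^1 = 9; h_2 = 33 and 2·2^2 + 5^2 = 33.
Assume h_j = 2·2^j + 5^j for all 1 ≤ j ≤ m, where m ≥ 2.
Then h_{m+1} = 7h_m − 10h_{m−1} = 7·(2·2^m + 5^m) − 10·(2·2^{m−1} + 5^{m−1}) = 2·(7·2 − 10)2^{m−1} + (7·5 − 10)5^{m−1} = 8·2^{m−1} + 25·5^{m−1} = 2·2^{m+1} + 5^{m+1}.
This completes the inductive step, so h_k = 2·2^k + 5^k for all k ≥ 1.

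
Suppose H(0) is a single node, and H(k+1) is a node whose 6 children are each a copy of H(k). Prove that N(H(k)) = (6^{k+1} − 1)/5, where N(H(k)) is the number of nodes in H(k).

Base case: N(H(0)) = 1, and (6^{0+1} − 1)/5 = 1.
Assume N(H(j)) = (6^{j+1} − 1)/5.
Then N(H(j+1)) = 1 + 6N(H(j)) = 1 + 6·(6^{j+1} − 1)/5 = 1 + (6^{j+2} − 6)/5 = (5 + 6^{j+2} − 6)/5 = (6^{j+2} − 1)/5.
By induction, N(H(k)) = (6^{k+1} − 1)/5 for all k ≥ 0.

N(H(k)) = (6^{k+1} − 1)/5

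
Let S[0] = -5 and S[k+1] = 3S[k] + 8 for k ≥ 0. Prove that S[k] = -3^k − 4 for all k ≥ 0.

Base case: S[0] = -5, and -3^0 − 4 = -1 − 4 = -5.
Assume S[m] = -3^m − 4 for some m ≥ 0.
Then S[m+1] = 3S[m] + 8 = 3·(-3^m − 4) + 8 = -3^{m+1} − 12 + 8 = -3^{m+1} − 4.
Hence S[k] = -3^k − 4 for every k ≥ 0, by induction.

S[k] = -3^k − 4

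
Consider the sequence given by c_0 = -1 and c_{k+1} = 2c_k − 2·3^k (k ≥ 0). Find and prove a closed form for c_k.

Claim: c_k = 2^k − 2·3^k.

Base case: c_0 = -1, and 2^0 − 2·3^0 = 1 − 2 = -1.
Assume c_m = 2^m − 2·3^m for some m ≥ 0.
Then c_{m+1} = 2c_m − 2·3^m = 2·(2^m − 2·3^m) − 2·3^m = 2^{m+1} − 4·3^m − 2·3^m = 2^{m+1} − 6·3^m = 2^{m+1} − 2·3^{m+1}.
This completes the inductive step, so c_k = 2^k − 2·3^k for all k ≥ 0.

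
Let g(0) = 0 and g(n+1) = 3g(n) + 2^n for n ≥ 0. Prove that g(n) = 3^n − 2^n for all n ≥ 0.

Base case: g(0) = 0, and 3^0 − 2^0 = 1 − 1 = 0.
Assume g(j) = 3^j − 2^j for some j ≥ 0.
Then g(j+1) = 3g(j) + 2^j = 3·(3^j − 2^j) + 2^j = 3^{j+1} − 3·2^j + 2^j = 3^{j+1} − 2·2^j = 3^{j+1} − 2^{j+1}.
By induction, g(n) = 3^n − 2^n for all n ≥ 0.

g(n) = 3^n − 2^n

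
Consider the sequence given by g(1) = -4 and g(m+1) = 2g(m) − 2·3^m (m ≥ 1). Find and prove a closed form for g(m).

Claim: g(m) = 2^m − 2·3^m.

Base case: g(1) = -4, and 2^1 − 2·3^1 = 2 − 6 = -4.
Assume g(r) = 2^r − 2·3^r for some r ≥ 1.
Then g(r+1) = 2g(r) − 2·3^r = 2·(2^r − 2·3^r) − 2·3^r = 2^{r+1} − 4·3^r − 2·3^r = 2^{r+1} − 6·3^r = 2^{r+1} − 2·3^{r+1}.
By induction, g(m) = 2^m − 2·3^m for all m ≥ 1.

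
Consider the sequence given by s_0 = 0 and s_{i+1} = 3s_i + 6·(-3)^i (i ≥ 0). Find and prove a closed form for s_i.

Claim: s_i = 3^i − (-3)^i.

Base case: s_0 = 0, and 3^0 − (-3)^0 = 1 − 1 = 0.
Assume s_j = 3^j − (-3)^j for some j ≥ 0.
Then s_{j+1} = 3s_j + 6·(-3)^j = 3·(3^j − (-3)^j) + 6·(-3)^j = 3^{j+1} − 3·(-3)^j + 6·(-3)^j = 3^{j+1} + 3·(-3)^j = 3^{j+1} − (-3)^{j+1}.
So the formula holds for j+1, and by induction s_i = 3^i − (-3)^i for all i ≥ 0.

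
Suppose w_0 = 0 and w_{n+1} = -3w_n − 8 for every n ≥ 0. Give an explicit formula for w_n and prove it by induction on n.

Claim: w_n = 2·(-3)^n − 2.

Base case: w_0 = 0, and 2·(-3)^0 − 2 = 2 − 2 = 0.
Assume w_k = 2·(-3)^k − 2 for some k ≥ 0.
Then w_{k+1} = -3w_k − 8 = -3·(2·(-3)^k − 2) − 8 = -6·(-3)^k + 6 − 8 = 2·(-3)^{k+1} − 2.
By induction, w_n = 2·(-3)^n − 2 for all n ≥ 0.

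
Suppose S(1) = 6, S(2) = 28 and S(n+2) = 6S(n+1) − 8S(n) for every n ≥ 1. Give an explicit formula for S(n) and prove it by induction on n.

Claim: S(n) = -2^n + 2·4^n.

Base cases: S(1) = 6 and -2^1 + 2·4^1 = 6; S(2) = 28 and -2^2 + 2·4^2 = 28.
Assume S(j) = -2^j + 2·4^j for all 1 ≤ j ≤ k, where k ≥ 2.
Then S(k+1) = 6S(k) − 8S(k−1) = 6·(-2^k + 2·4^k) − 8·(-2^{k−1} + 2·4^{k−1}) = -(6·2 − 8)2^{k−1} + 2·(6·4 − 8)4^{k−1} = -4·2^{k−1} + 32·4^{k−1} = -2^{k+1} + 2·4^{k+1}.
By strong induction, S(n) = -2^n + 2·4^n for all n ≥ 1.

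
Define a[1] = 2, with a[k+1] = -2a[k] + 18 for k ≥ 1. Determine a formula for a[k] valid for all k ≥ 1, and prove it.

Claim: a[k] = 2·(-2)^k + 6.

Base case: a[1] = 2, and 2·(-2)^1 + 6 = -4 + 6 = 2.
Assume a[j] = 2·(-2)^j + 6 for some j ≥ 1.
Then a[j+1] = -2a[j] + 18 = -2·(2·(-2)^j + 6) + 18 = -4·(-2)^j − 12 + 18 = 2·(-2)^{j+1} + 6.
By induction, a[k] = 2·(-2)^k + 6 for all k ≥ 1.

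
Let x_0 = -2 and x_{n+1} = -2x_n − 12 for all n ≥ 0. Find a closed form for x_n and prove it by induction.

Claim: x_n = 2·(-2)^n − 4.

Base case: x_0 = -2, and 2·(-2)^0 − 4 = 2 − 4 = -2.
Assume x_m = 2·(-2)^m − 4 for some m ≥ 0.
Then x_{m+1} = -2x_m − 12 = -2·(2·(-2)^m − 4) − 12 = -4·(-2)^m + 8 − 12 = 2·(-2)^{m+1} − 4.
Hence x_n = 2·(-2)^n − 4 for every n ≥ 0, by induction.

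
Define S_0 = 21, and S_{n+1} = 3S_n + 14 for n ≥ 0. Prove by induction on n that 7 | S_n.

Base case: S_0 = 21 = 7·3, so 7 | S_0.
Assume 7 | S_m, so S_m = 7t for some integer t.
Then S_{m+1} = 3S_m + 14 = 3·(7t) + 14 = 7(3t + 2), so 7 | S_{m+1}.
By induction, 7 | S_n for all n ≥ 0.

7 | S_n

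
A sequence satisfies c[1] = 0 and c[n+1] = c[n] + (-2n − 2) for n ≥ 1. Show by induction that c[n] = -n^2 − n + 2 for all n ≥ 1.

Base case: c[1] = 0, and -1^2 − 1 + 2 = 0.
Assume c[m] = -m^2 − m + 2.
Then c[m+1] = c[m] + (-2m − 2) = (-m^2 − m + 2) + (-2m − 2) = -m^2 − 3m,
and -(m+1)^2 − (m+1) + 2 = -m^2 − 3m.
Hence c[n] = -n^2 − n + 2 for every n ≥ 1, by induction.

c[n] = -n^2 − n + 2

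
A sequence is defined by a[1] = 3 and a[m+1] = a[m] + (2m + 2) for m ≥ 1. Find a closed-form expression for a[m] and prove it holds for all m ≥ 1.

Claim: a[m] = m^2 + m + 1.

Base case: a[1] = 3, and 1^2 + 1 + 1 = 3.
Assume a[k] = k^2 + k + 1.
Then a[k+1] = a[k] + (2k + 2) = (k^2 + k + 1) + (2k + 2) = k^2 + 3k + 3,
and (k+1)^2 + (k+1) + 1 = k^2 + 3k + 3.
This completes the inductive step, so a[m] = m^2 + m + 1 for all m ≥ 1.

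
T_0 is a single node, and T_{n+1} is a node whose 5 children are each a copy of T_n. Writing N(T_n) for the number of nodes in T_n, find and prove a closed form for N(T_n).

Claim: N(T_n) = (5^{n+1} − 1)/4.

Base case: N(T_0) = 1, and (5^{0+1} − 1)/4 = 1.
Assume N(T_r) = (5^{r+1} − 1)/4.
Then N(T_{r+1}) = 1 + 5N(T_r) = 1 + 5·(5^{r+1} − 1)/4 = 1 + (5^{r+2} − 5)/4 = (4 + 5^{r+2} − 5)/4 = (5^{r+2} − 1)/4.
Hence N(T_n) = (5^{n+1} − 1)/4 for every n ≥ 0, by induction.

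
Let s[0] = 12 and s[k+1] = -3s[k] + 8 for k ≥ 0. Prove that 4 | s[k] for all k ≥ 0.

Base case: s[0] = 12 = 4·3, so 4 | s[0].
Assume 4 | s[r], so s[r] = 4t for some integer t.
Then s[r+1] = -3s[r] + 8 = -3·(4t) + 8 = 4(-3t + 2), so 4 | s[r+1].
This completes the inductive step, so 4 | s[k] for all k ≥ 0.

4 | s[k]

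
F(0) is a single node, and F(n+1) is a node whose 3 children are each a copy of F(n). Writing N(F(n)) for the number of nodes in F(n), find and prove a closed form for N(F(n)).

Claim: N(F(n)) = (3^{n+1} − 1)/2.

Base case: N(F(0)) = 1, and (3^{0+1} − 1)/2 = 1.
Assume N(F(r)) = (3^{r+1} − 1)/2.
Then N(F(r+1)) = 1 + 3N(F(r)) = 1 + 3·(3^{r+1} − 1)/2 = 1 + (3^{r+2} − 3)/2 = (2 + 3^{r+2} − 3)/2 = (3^{r+2} − 1)/2.
Hence N(F(n)) = (3^{n+1} − 1)/2 for every n ≥ 0, by induction.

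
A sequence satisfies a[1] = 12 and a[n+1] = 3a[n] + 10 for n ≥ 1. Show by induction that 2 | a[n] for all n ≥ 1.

Base case: a[1] = 12 = 2·6, so 2 | a[1].
Assume 2 | a[m], so a[m] = 2t for some integer t.
Then a[m+1] = 3a[m] + 10 = 3·(2t) + 10 = 2(3t + 5), so 2 | a[m+1].
So the property holds for m+1, and by induction 2 | a[n] for all n ≥ 1.

2 | a[n]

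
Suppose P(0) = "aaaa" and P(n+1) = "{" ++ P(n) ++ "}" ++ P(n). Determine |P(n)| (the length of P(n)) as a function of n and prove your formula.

Claim: |P(n)| = 6·2^n − 2.

Base case: |P(0)| = 4, and 6·2^0 − 2 = 4.
Assume |P(j)| = 6·2^j − 2.
Then |P(j+1)| = 1 + |P(j)| + 1 + |P(j)| = 2|P(j)| + 2 = 2(6·2^j − 2) + 2 = 6·2^{j+1} − 4 + 2 = 6·2^{j+1} − 2.
So the formula holds for j+1, and by induction |P(n)| = 6·2^n − 2 for all n ≥ 0.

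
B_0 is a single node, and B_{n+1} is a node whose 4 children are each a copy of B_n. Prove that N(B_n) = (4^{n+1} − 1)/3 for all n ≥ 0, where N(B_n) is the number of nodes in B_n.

Base case: N(B_0) = 1, and (4^{0+1} − 1)/3 = 1.
Assume N(B_m) = (4^{m+1} − 1)/3.
Then N(B_{m+1}) = 1 + 4N(B_m) = 1 + 4·(4^{m+1} − 1)/3 = 1 + (4^{m+2} − 4)/3 = (3 + 4^{m+2} − 4)/3 = (4^{m+2} − 1)/3.
By induction, N(B_n) = (4^{n+1} − 1)/3 for all n ≥ 0.

N(B_n) = (4^{n+1} − 1)/3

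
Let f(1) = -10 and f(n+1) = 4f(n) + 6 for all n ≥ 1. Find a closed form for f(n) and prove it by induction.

Claim: f(n) = -2·4^n − 2.

Base case: f(1) = -10, and -2·4^1 − 2 = -8 − 2 = -10.
Assume f(k) = -2·4^k − 2 for some k ≥ 1.
Then f(k+1) = 4f(k) + 6 = 4·(-2·4^k − 2) + 6 = -8·4^k − 8 + 6 = -2·4^{k+1} − 2.
So the formula holds for k+1, and by induction f(n) = -2·4^n − 2 for all n ≥ 1.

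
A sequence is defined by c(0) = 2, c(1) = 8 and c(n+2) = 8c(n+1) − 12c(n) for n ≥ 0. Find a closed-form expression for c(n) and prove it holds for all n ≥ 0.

Claim: c(n) = 6^n + 2^n.

Base cases: c(0) = 2 and 6^0 + 2^0 = 2; c(1) = 8 and 6^1 + 2^1 = 8.
Assume c(i) = 6^i + 2^i for all 0 ≤ i ≤ j, where j ≥ 1.
Then c(j+1) = 8c(j) − 12c(j−1) = 8·(6^j + 2^j) − 12·(6^{j−1} + 2^{j−1}) = (8·6 − 12)6^{j−1} + (8·2 − 12)2^{j−1} = 36·6^{j−1} + 4·2^{j−1} = 6^{j+1} + 2^{j+1}.
By strong induction, c(n) = 6^n + 2^n for all n ≥ 0.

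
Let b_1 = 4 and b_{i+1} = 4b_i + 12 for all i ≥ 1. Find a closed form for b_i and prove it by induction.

Claim: b_i = 2·4^i − 4.

Base case: b_1 = 4, and 2·4^1 − 4 = 8 − 4 = 4.
Assume b_j = 2·4^j − 4 for some j ≥ 1.
Then b_{j+1} = 4b_j + 12 = 4·(2·4^j − 4) + 12 = 8·4^j − 16 + 12 = 2·4^{j+1} − 4.
By induction, b_i = 2·4^i − 4 for all i ≥ 1.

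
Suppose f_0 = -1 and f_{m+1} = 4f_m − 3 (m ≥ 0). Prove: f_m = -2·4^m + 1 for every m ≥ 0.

Base case: f_0 = -1, and -2·4^0 + 1 = -2 + 1 = -1.
Assume f_r = -2·4^r + 1 for some r ≥ 0.
Then f_{r+1} = 4f_r − 3 = 4·(-2·4^r + 1) − 3 = -8·4^r + 4 − 3 = -2·4^{r+1} + 1.
Hence f_m = -2·4^m + 1 for every m ≥ 0, by induction.

f_m = -2·4^m + 1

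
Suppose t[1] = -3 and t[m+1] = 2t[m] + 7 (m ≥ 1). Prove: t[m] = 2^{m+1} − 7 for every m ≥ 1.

Base case: t[1] = -3, and 2^{1+1} − 7 = 4 − 7 = -3.
Assume t[r] = 2^{r+1} − 7 for some r ≥ 1.
Then t[r+1] = 2t[r] + 7 = 2·(2^{r+1} − 7) + 7 = 2^{r+2} − 14 + 7 = 2^{r+2} − 7.
By induction, t[m] = 2^{m+1} − 7 for all m ≥ 1.

t[m] = 2^{m+1} − 7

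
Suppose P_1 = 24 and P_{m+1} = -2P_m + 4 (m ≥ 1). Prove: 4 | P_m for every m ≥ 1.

Base case: P_1 = 24 = 4·6, so 4 | P_1.
Assume 4 | P_j, so P_j = 4t for some integer t.
Then P_{j+1} = -2P_j + 4 = -2·(4t) + 4 = 4(-2t + 1), so 4 | P_{j+1}.
By induction, 4 | P_m for all m ≥ 1.

4 | P_m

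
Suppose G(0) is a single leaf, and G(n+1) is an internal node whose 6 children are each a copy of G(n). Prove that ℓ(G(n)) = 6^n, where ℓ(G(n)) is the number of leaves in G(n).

Base case: ℓ(G(0)) = 1, and 6^0 = 1.
Assume ℓ(G(r)) = 6^r.
Then ℓ(G(r+1)) = 6·ℓ(G(r)) = 6·6^r = 6^{r+1}.
This completes the inductive step, so ℓ(G(n)) = 6^n for all n ≥ 0.

ℓ(G(n)) = 6^n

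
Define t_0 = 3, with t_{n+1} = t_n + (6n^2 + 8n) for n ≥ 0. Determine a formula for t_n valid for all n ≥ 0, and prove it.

Claim: t_n = 2n^3 + n^2 − 3n + 3.

Base case: t_0 = 3, and 2·0^3 + 0^2 − 3·0 + 3 = 3.
Assume t_k = 2k^3 + k^2 − 3k + 3.
Then t_{k+1} = t_k + (6k^2 + 8k) = (2k^3 + k^2 − 3k + 3) + (6k^2 + 8k) = 2k^3 + 7k^2 + 5k + 3,
and 2·(k+1)^3 + (k+1)^2 − 3·(k+1) + 3 = 2k^3 + 7k^2 + 5k + 3.
This completes the inductive step, so t_n = 2n^3 + n^2 − 3n + 3 for all n ≥ 0.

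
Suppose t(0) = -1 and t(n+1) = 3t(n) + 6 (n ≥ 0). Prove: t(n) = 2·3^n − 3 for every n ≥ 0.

Base case: t(0) = -1, and 2·3^0 − 3 = 2 − 3 = -1.
Assume t(m) = 2·3^m − 3 for some m ≥ 0.
Then t(m+1) = 3t(m) + 6 = 3·(2·3^m − 3) + 6 = 6·3^m − 9 + 6 = 2·3^{m+1} − 3.
Hence t(n) = 2·3^n − 3 for every n ≥ 0, by induction.

t(n) = 2·3^n − 3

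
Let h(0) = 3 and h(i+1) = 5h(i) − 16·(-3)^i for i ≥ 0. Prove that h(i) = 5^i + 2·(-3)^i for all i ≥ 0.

Base case: h(0) = 3, and 5^0 + 2·(-3)^0 = 1 + 2 = 3.
Assume h(j) = 5^j + 2·(-3)^j for some j ≥ 0.
Then h(j+1) = 5h(j) − 16·(-3)^j = 5·(5^j + 2·(-3)^j) − 16·(-3)^j = 5^{j+1} + 10·(-3)^j − 16·(-3)^j = 5^{j+1} − 6·(-3)^j = 5^{j+1} + 2·(-3)^{j+1}.
By induction, h(i) = 5^i + 2·(-3)^i for all i ≥ 0.

h(i) = 5^i + 2·(-3)^i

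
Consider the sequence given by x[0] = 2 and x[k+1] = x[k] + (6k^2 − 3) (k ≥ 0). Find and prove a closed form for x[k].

Claim: x[k] = 2k^3 − 3k^2 − 2k + 2.

Base case: x[0] = 2, and 2·0^3 − 3·0^2 − 2·0 + 2 = 2.
Assume x[j] = 2j^3 − 3j^2 − 2j + 2.
Then x[j+1] = x[j] + (6j^2 − 3) = (2j^3 − 3j^2 − 2j + 2) + (6j^2 − 3) = 2j^3 + 3j^2 − 2j − 1,
and 2·(j+1)^3 − 3·(j+1)^2 − 2·(j+1) + 2 = 2j^3 + 3j^2 − 2j − 1.
Hence x[k] = 2k^3 − 3k^2 − 2k + 2 for every k ≥ 0, by induction.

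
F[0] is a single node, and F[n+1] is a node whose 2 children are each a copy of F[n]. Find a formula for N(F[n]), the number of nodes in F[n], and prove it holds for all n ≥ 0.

Claim: N(F[n]) = 2^{n+1} − 1.

Base case: N(F[0]) = 1, and 2^{0+1} − 1 = 1.
Assume N(F[j]) = 2^{j+1} − 1.
Then N(F[j+1]) = 1 + 2N(F[j]) = 1 + 2(2^{j+1} − 1) = 2^{j+2} − 2 + 1 = 2^{j+2} − 1.
So the formula holds for j+1, and by induction N(F[n]) = 2^{n+1} − 1 for all n ≥ 0.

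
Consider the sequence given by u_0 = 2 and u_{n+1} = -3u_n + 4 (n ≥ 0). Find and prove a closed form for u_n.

Claim: u_n = (-3)^n + 1.

Base case: u_0 = 2, and (-3)^0 + 1 = 1 + 1 = 2.
Assume u_m = (-3)^m + 1 for some m ≥ 0.
Then u_{m+1} = -3u_m + 4 = -3·((-3)^m + 1) + 4 = -3·(-3)^m − 3 + 4 = (-3)^{m+1} + 1.
So the formula holds for m+1, and by induction u_n = (-3)^n + 1 for all n ≥ 0.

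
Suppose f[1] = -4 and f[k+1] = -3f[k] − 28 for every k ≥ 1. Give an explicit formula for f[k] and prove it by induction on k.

Claim: f[k] = -(-3)^k − 7.

Base case: f[1] = -4, and -(-3)^1 − 7 = 3 − 7 = -4.
Assume f[m] = -(-3)^m − 7 for some m ≥ 1.
Then f[m+1] = -3f[m] − 28 = -3·(-(-3)^m − 7) − 28 = 3·(-3)^m + 21 − 28 = -(-3)^{m+1} − 7.
By induction, f[k] = -(-3)^k − 7 for all k ≥ 1.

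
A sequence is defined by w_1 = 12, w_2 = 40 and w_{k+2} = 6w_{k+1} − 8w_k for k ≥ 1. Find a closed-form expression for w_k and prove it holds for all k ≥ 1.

Claim: w_k = 2·2^k + 2·4^k.

Base cases: w_1 = 12 and 2·2^1 + 2·4^1 = 12; w_2 = 40 and 2·2^2 + 2·4^2 = 40.
Assume w_j = 2·2^j + 2·4^j for all 1 ≤ j ≤ r, where r ≥ 2.
Then w_{r+1} = 6w_r − 8w_{r−1} = 6·(2·2^r + 2·4^r) − 8·(2·2^{r−1} + 2·4^{r−1}) = 2·(6·2 − 8)2^{r−1} + 2·(6·4 − 8)4^{r−1} = 8·2^{r−1} + 32·4^{r−1} = 2·2^{r+1} + 2·4^{r+1}.
This completes the inductive step, so w_k = 2·2^k + 2·4^k for all k ≥ 1.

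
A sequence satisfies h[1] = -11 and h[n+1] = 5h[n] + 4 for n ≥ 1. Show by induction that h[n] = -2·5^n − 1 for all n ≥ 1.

Base case: h[1] = -11, and -2·5^1 − 1 = -10 − 1 = -11.
Assume h[m] = -2·5^m − 1 for some m ≥ 1.
Then h[m+1] = 5h[m] + 4 = 5·(-2·5^m − 1) + 4 = -10·5^m − 5 + 4 = -2·5^{m+1} − 1.
By induction, h[n] = -2·5^n − 1 for all n ≥ 1.

h[n] = -2·5^n − 1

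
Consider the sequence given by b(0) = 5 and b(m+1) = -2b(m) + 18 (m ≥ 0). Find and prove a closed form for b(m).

Claim: b(m) = -(-2)^m + 6.

Base case: b(0) = 5, and -(-2)^0 + 6 = -1 + 6 = 5.
Assume b(k) = -(-2)^k + 6 for some k ≥ 0.
Then b(k+1) = -2b(k) + 18 = -2·(-(-2)^k + 6) + 18 = 2·(-2)^k − 12 + 18 = -(-2)^{k+1} + 6.
By induction, b(m) = -(-2)^m + 6 for all m ≥ 0.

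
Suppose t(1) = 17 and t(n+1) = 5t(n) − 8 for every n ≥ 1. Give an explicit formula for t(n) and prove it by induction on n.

Claim: t(n) = 3·5^n + 2.

Base case: t(1) = 17, and 3·5^1 + 2 = 15 + 2 = 17.
Assume t(m) = 3·5^m + 2 for some m ≥ 1.
Then t(m+1) = 5t(m) − 8 = 5·(3·5^m + 2) − 8 = 15·5^m + 10 − 8 = 3·5^{m+1} + 2.
Hence t(n) = 3·5^n + 2 for every n ≥ 1, by induction.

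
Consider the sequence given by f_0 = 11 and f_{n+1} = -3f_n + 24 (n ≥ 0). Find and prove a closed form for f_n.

Claim: f_n = 5·(-3)^n + 6.

Base case: f_0 = 11, and 5·(-3)^0 + 6 = 5 + 6 = 11.
Assume f_m = 5·(-3)^m + 6 for some m ≥ 0.
Then f_{m+1} = -3f_m + 24 = -3·(5·(-3)^m + 6) + 24 = -15·(-3)^m − 18 + 24 = 5·(-3)^{m+1} + 6.
By induction, f_n = 5·(-3)^n + 6 for all n ≥ 0.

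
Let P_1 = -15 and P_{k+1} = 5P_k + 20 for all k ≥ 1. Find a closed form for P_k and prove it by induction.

Claim: P_k = -2·5^k − 5.

Base case: P_1 = -15, and -2·5^1 − 5 = -10 − 5 = -15.
Assume P_j = -2·5^j − 5 for some j ≥ 1.
Then P_{j+1} = 5P_j + 20 = 5·(-2·5^j − 5) + 20 = -10·5^j − 25 + 20 = -2·5^{j+1} − 5.
This completes the inductive step, so P_k = -2·5^k − 5 for all k ≥ 1.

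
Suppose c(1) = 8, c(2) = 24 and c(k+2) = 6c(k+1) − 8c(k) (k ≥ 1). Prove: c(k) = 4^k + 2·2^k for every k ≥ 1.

Base cases: c(1) = 8 and 4^1 + 2·2^1 = 8; c(2) = 24 and 4^2 + 2·2^2 = 24.
Assume c(j) = 4^j + 2·2^j for all 1 ≤ j ≤ r, where r ≥ 2.
Then c(r+1) = 6c(r) − 8c(r−1) = 6·(4^r + 2·2^r) − 8·(4^{r−1} + 2·2^{r−1}) = (6·4 − 8)4^{r−1} + 2·(6·2 − 8)2^{r−1} = 16·4^{r−1} + 8·2^{r−1} = 4^{r+1} + 2·2^{r+1}.
So the formula holds for r+1, and by strong induction c(k) = 4^k + 2·2^k for all k ≥ 1.

c(k) = 4^k + 2·2^k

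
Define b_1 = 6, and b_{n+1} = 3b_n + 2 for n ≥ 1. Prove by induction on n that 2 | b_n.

Base case: b_1 = 6 = 2·3, so 2 | b_1.
Assume 2 | b_k, so b_k = 2t for some integer t.
Then b_{k+1} = 3b_k + 2 = 3·(2t) + 2 = 2(3t + 1), so 2 | b_{k+1}.
This completes the inductive step, so 2 | b_n for all n ≥ 1.

2 | b_n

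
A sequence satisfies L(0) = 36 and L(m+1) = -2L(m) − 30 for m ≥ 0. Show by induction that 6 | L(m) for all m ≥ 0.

Base case: L(0) = 36 = 6·6, so 6 | L(0).
Assume 6 | L(r), so L(r) = 6t for some integer t.
Then L(r+1) = -2L(r) − 30 = -2·(6t) − 30 = 6(-2t − 5), so 6 | L(r+1).
So the property holds for r+1, and by induction 6 | L(m) for all m ≥ 0.

6 | L(m)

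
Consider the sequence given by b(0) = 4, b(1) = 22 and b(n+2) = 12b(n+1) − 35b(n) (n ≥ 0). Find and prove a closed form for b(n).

Claim: b(n) = 3·5^n + 7^n.

Base cases: b(0) = 4 and 3·5^0 + 7^0 = 4; b(1) = 22 and 3·5^1 + 7^1 = 22.
Assume b(j) = 3·5^j + 7^j for all 0 ≤ j ≤ k, where k ≥ 1.
Then b(k+1) = 12b(k) − 35b(k−1) = 12·(3·5^k + 7^k) − 35·(3·5^{k−1} + 7^{k−1}) = 3·(12·5 − 35)5^{k−1} + (12·7 − 35)7^{k−1} = 75·5^{k−1} + 49·7^{k−1} = 3·5^{k+1} + 7^{k+1}.
So the formula holds for k+1, and by strong induction b(n) = 3·5^n + 7^n for all n ≥ 0.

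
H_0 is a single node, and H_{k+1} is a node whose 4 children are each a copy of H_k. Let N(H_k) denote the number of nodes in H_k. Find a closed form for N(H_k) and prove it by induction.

Claim: N(H_k) = (4^{k+1} − 1)/3.

Base case: N(H_0) = 1, and (4^{0+1} − 1)/3 = 1.
Assume N(H_r) = (4^{r+1} − 1)/3.
Then N(H_{r+1}) = 1 + 4N(H_r) = 1 + 4·(4^{r+1} − 1)/3 = 1 + (4^{r+2} − 4)/3 = (3 + 4^{r+2} − 4)/3 = (4^{r+2} − 1)/3.
This completes the inductive step, so N(H_k) = (4^{k+1} − 1)/3 for all k ≥ 0.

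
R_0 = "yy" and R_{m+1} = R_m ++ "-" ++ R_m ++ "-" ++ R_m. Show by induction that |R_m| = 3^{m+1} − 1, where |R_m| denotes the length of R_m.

Base case: |R_0| = 2, and 3^{0+1} − 1 = 2.
Assume |R_k| = 3^{k+1} − 1.
Then |R_{k+1}| = 3|R_k| + 2 = 3(3^{k+1} − 1) + 2 = 3^{k+2} − 3 + 2 = 3^{k+2} − 1.
This completes the inductive step, so |R_m| = 3^{m+1} − 1 for all m ≥ 0.

|R_m| = 3^{m+1} − 1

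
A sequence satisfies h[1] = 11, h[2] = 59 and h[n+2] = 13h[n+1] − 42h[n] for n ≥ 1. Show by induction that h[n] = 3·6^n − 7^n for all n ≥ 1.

Base cases: h[1] = 11 and 3·6^1 − 7^1 = 11; h[2] = 59 and 3·6^2 − 7^2 = 59.
Assume h[j] = 3·6^j − 7^j for all 1 ≤ j ≤ r, where r ≥ 2.
Then h[r+1] = 13h[r] − 42h[r−1] = 13·(3·6^r − 7^r) − 42·(3·6^{r−1} − 7^{r−1}) = 3·(13·6 − 42)6^{r−1} − (13·7 − 42)7^{r−1} = 108·6^{r−1} − 49·7^{r−1} = 3·6^{r+1} − 7^{r+1}.
By strong induction, h[n] = 3·6^n − 7^n for all n ≥ 1.

h[n] = 3·6^n − 7^n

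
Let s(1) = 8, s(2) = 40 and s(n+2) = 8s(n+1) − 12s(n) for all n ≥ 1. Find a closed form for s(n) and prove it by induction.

Claim: s(n) = 2^n + 6^n.

Base cases: s(1) = 8 and 2^1 + 6^1 = 8; s(2) = 40 and 2^2 + 6^2 = 40.
Assume s(j) = 2^j + 6^j for all 1 ≤ j ≤ k, where k ≥ 2.
Then s(k+1) = 8s(k) − 12s(k−1) = 8·(2^k + 6^k) − 12·(2^{k−1} + 6^{k−1}) = (8·2 − 12)2^{k−1} + (8·6 − 12)6^{k−1} = 4·2^{k−1} + 36·6^{k−1} = 2^{k+1} + 6^{k+1}.
This completes the inductive step, so s(n) = 2^n + 6^n for all n ≥ 1.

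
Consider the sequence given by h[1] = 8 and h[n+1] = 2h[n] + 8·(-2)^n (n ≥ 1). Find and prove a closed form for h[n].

Claim: h[n] = 2·2^n − 2·(-2)^n.

Base case: h[1] = 8, and 2·2^1 − 2·(-2)^1 = 4 + 4 = 8.
Assume h[j] = 2·2^j − 2·(-2)^j for some j ≥ 1.
Then h[j+1] = 2h[j] + 8·(-2)^j = 2·(2·2^j − 2·(-2)^j) + 8·(-2)^j = 2·2^{j+1} − 4·(-2)^j + 8·(-2)^j = 2·2^{j+1} + 4·(-2)^j = 2·2^{j+1} − 2·(-2)^{j+1}.
By induction, h[n] = 2·2^n − 2·(-2)^n for all n ≥ 1.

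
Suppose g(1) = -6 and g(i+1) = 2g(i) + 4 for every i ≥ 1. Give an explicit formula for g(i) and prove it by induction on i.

Claim: g(i) = -2^i − 4.

Base case: g(1) = -6, and -2^1 − 4 = -2 − 4 = -6.
Assume g(k) = -2^k − 4 for some k ≥ 1.
Then g(k+1) = 2g(k) + 4 = 2·(-2^k − 4) + 4 = -2^{k+1} − 8 + 4 = -2^{k+1} − 4.
By induction, g(i) = -2^i − 4 for all i ≥ 1.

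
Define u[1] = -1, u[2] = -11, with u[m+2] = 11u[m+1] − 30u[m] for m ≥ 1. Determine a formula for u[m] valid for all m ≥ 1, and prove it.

Claim: u[m] = -6^m + 5^m.

Base cases: u[1] = -1 and -6^1 + 5^1 = -1; u[2] = -11 and -6^2 + 5^2 = -11.
Assume u[j] = -6^j + 5^j for all 1 ≤ j ≤ r, where r ≥ 2.
Then u[r+1] = 11u[r] − 30u[r−1] = 11·(-6^r + 5^r) − 30·(-6^{r−1} + 5^{r−1}) = -(11·6 − 30)6^{r−1} + (11·5 − 30)5^{r−1} = -36·6^{r−1} + 25·5^{r−1} = -6^{r+1} + 5^{r+1}.
By strong induction, u[m] = -6^m + 5^m for all m ≥ 1.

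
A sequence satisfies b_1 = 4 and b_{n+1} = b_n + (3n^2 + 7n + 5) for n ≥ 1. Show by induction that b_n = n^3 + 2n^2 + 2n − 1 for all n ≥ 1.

Base case: b_1 = 4, and 1^3 + 2·1^2 + 2·1 − 1 = 4.
Assume b_j = j^3 + 2j^2 + 2j − 1.
Then b_{j+1} = b_j + (3j^2 + 7j + 5) = (j^3 + 2j^2 + 2j − 1) + (3j^2 + 7j + 5) = j^3 + 5j^2 + 9j + 4,
and (j+1)^3 + 2·(j+1)^2 + 2·(j+1) − 1 = j^3 + 5j^2 + 9j + 4.
This completes the inductive step, so b_n = n^3 + 2n^2 + 2n − 1 for all n ≥ 1.

b_n = n^3 + 2n^2 + 2n − 1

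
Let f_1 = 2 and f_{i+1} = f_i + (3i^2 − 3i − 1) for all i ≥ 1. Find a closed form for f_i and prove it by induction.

Claim: f_i = i^3 − 3i^2 + i + 3.

Base case: f_1 = 2, and 1^3 − 3·1^2 + 1 + 3 = 2.
Assume f_k = k^3 − 3k^2 + k + 3.
Then f_{k+1} = f_k + (3k^2 − 3k − 1) = (k^3 − 3k^2 + k + 3) + (3k^2 − 3k − 1) = k^3 − 2k + 2,
and (k+1)^3 − 3·(k+1)^2 + (k+1) + 3 = k^3 − 2k + 2.
Hence f_i = i^3 − 3i^2 + i + 3 for every i ≥ 1, by induction.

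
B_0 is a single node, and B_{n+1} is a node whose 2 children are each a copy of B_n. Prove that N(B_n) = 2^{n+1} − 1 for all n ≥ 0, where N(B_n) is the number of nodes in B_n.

Base case: N(B_0) = 1, and 2^{0+1} − 1 = 1.
Assume N(B_j) = 2^{j+1} − 1.
Then N(B_{j+1}) = 1 + 2N(B_j) = 1 + 2(2^{j+1} − 1) = 2^{j+2} − 2 + 1 = 2^{j+2} − 1.
Hence N(B_n) = 2^{n+1} − 1 for every n ≥ 0, by induction.

N(B_n) = 2^{n+1} − 1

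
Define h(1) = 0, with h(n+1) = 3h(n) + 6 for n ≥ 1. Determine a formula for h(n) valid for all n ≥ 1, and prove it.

Claim: h(n) = 3^n − 3.

Base case: h(1) = 0, and 3^1 − 3 = 3 − 3 = 0.
Assume h(r) = 3^r − 3 for some r ≥ 1.
Then h(r+1) = 3h(r) + 6 = 3·(3^r − 3) + 6 = 3^{r+1} − 9 + 6 = 3^{r+1} − 3.
By induction, h(n) = 3^n − 3 for all n ≥ 1.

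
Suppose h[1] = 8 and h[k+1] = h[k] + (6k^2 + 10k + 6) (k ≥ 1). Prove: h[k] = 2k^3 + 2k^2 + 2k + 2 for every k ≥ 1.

Base case: h[1] = 8, and 2·1^3 + 2·1^2 + 2·1 + 2 = 8.
Assume h[r] = 2r^3 + 2r^2 + 2r + 2.
Then h[r+1] = h[r] + (6r^2 + 10r + 6) = (2r^3 + 2r^2 + 2r + 2) + (6r^2 + 10r + 6) = 2r^3 + 8r^2 + 12r + 8,
and 2·(r+1)^3 + 2·(r+1)^2 + 2·(r+1) + 2 = 2r^3 + 8r^2 + 12r + 8.
This completes the inductive step, so h[k] = 2k^3 + 2k^2 + 2k + 2 for all k ≥ 1.

h[k] = 2k^3 + 2k^2 + 2k + 2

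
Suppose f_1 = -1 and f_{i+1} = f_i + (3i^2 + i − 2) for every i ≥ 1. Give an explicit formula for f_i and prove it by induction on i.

Claim: f_i = i^3 − i^2 − 2i + 1.

Base case: f_1 = -1, and 1^3 − 1^2 − 2·1 + 1 = -1.
Assume f_j = j^3 − j^2 − 2j + 1.
Then f_{j+1} = f_j + (3j^2 + j − 2) = (j^3 − j^2 − 2j + 1) + (3j^2 + j − 2) = j^3 + 2j^2 − j − 1,
and (j+1)^3 − (j+1)^2 − 2·(j+1) + 1 = j^3 + 2j^2 − j − 1.
This completes the inductive step, so f_i = i^3 − i^2 − 2i + 1 for all i ≥ 1.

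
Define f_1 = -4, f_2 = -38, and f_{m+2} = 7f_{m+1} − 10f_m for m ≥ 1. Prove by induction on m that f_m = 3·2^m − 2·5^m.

Base cases: f_1 = -4 and 3·2^1 − 2·5^1 = -4; f_2 = -38 and 3·2^2 − 2·5^2 = -38.
Assume f_i = 3·2^i − 2·5^i for all 1 ≤ i ≤ j, where j ≥ 2.
Then f_{j+1} = 7f_j − 10f_{j−1} = 7·(3·2^j − 2·5^j) − 10·(3·2^{j−1} − 2·5^{j−1}) = 3·(7·2 − 10)2^{j−1} − 2·(7·5 − 10)5^{j−1} = 12·2^{j−1} − 50·5^{j−1} = 3·2^{j+1} − 2·5^{j+1}.
Hence f_m = 3·2^m − 2·5^m for every m ≥ 1, by strong induction.

f_m = 3·2^m − 2·5^m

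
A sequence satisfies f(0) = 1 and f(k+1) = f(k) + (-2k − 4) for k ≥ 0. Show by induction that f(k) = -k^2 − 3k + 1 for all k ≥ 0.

Base case: f(0) = 1, and -0^2 − 3·0 + 1 = 1.
Assume f(m) = -m^2 − 3m + 1.
Then f(m+1) = f(m) + (-2m − 4) = (-m^2 − 3m + 1) + (-2m − 4) = -m^2 − 5m − 3,
and -(m+1)^2 − 3·(m+1) + 1 = -m^2 − 5m − 3.
This completes the inductive step, so f(k) = -k^2 − 3k + 1 for all k ≥ 0.

f(k) = -k^2 − 3k + 1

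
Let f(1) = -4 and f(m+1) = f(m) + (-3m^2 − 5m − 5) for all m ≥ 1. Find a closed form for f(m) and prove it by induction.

Claim: f(m) = -m^3 − m^2 − 3m + 1.

Base case: f(1) = -4, and -1^3 − 1^2 − 3·1 + 1 = -4.
Assume f(r) = -r^3 − r^2 − 3r + 1.
Then f(r+1) = f(r) + (-3r^2 − 5r − 5) = (-r^3 − r^2 − 3r + 1) + (-3r^2 − 5r − 5) = -r^3 − 4r^2 − 8r − 4,
and -(r+1)^3 − (r+1)^2 − 3·(r+1) + 1 = -r^3 − 4r^2 − 8r − 4.
Hence f(m) = -m^3 − m^2 − 3m + 1 for every m ≥ 1, by induction.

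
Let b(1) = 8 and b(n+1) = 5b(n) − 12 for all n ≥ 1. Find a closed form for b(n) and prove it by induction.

Claim: b(n) = 5^n + 3.

Base case: b(1) = 8, and 5^1 + 3 = 5 + 3 = 8.
Assume b(m) = 5^m + 3 for some m ≥ 1.
Then b(m+1) = 5b(m) − 12 = 5·(5^m + 3) − 12 = 5^{m+1} + 15 − 12 = 5^{m+1} + 3.
So the formula holds for m+1, and by induction b(n) = 5^n + 3 for all n ≥ 1.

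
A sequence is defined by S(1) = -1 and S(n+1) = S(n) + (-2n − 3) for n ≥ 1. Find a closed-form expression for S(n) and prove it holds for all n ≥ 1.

Claim: S(n) = -n^2 − 2n + 2.

Base case: S(1) = -1, and -1^2 − 2·1 + 2 = -1.
Assume S(j) = -j^2 − 2j + 2.
Then S(j+1) = S(j) + (-2j − 3) = (-j^2 − 2j + 2) + (-2j − 3) = -j^2 − 4j − 1,
and -(j+1)^2 − 2·(j+1) + 2 = -j^2 − 4j − 1.
By induction, S(n) = -n^2 − 2n + 2 for all n ≥ 1.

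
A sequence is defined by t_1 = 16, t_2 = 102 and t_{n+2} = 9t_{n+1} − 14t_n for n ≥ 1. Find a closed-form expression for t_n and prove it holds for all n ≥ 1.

Claim: t_n = 2^n + 2·7^n.

Base cases: t_1 = 16 and 2^1 + 2·7^1 = 16; t_2 = 102 and 2^2 + 2·7^2 = 102.
Assume t_i = 2^i + 2·7^i for all 1 ≤ i ≤ j, where j ≥ 2.
Then t_{j+1} = 9t_j − 14t_{j−1} = 9·(2^j + 2·7^j) − 14·(2^{j−1} + 2·7^{j−1}) = (9·2 − 14)2^{j−1} + 2·(9·7 − 14)7^{j−1} = 4·2^{j−1} + 98·7^{j−1} = 2^{j+1} + 2·7^{j+1}.
This completes the inductive step, so t_n = 2^n + 2·7^n for all n ≥ 1.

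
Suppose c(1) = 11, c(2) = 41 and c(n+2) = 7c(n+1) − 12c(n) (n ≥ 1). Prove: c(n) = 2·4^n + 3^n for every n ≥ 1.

Base cases: c(1) = 11 and 2·4^1 + 3^1 = 11; c(2) = 41 and 2·4^2 + 3^2 = 41.
Assume c(j) = 2·4^j + 3^j for all 1 ≤ j ≤ m, where m ≥ 2.
Then c(m+1) = 7c(m) − 12c(m−1) = 7·(2·4^m + 3^m) − 12·(2·4^{m−1} + 3^{m−1}) = 2·(7·4 − 12)4^{m−1} + (7·3 − 12)3^{m−1} = 32·4^{m−1} + 9·3^{m−1} = 2·4^{m+1} + 3^{m+1}.
This completes the inductive step, so c(n) = 2·4^n + 3^n for all n ≥ 1.

c(n) = 2·4^n + 3^n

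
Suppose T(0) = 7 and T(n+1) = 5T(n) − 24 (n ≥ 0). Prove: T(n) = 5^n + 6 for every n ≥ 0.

Base case: T(0) = 7, and 5^0 + 6 = 1 + 6 = 7.
Assume T(k) = 5^k + 6 for some k ≥ 0.
Then T(k+1) = 5T(k) − 24 = 5·(5^k + 6) − 24 = 5^{k+1} + 30 − 24 = 5^{k+1} + 6.
By induction, T(n) = 5^n + 6 for all n ≥ 0.

T(n) = 5^n + 6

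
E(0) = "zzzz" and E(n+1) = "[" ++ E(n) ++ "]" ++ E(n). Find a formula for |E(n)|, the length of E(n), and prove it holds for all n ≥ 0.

Claim: |E(n)| = 6·2^n − 2.

Base case: |E(0)| = 4, and 6·2^0 − 2 = 4.
Assume |E(j)| = 6·2^j − 2.
Then |E(j+1)| = 1 + |E(j)| + 1 + |E(j)| = 2|E(j)| + 2 = 2(6·2^j − 2) + 2 = 6·2^{j+1} − 4 + 2 = 6·2^{j+1} − 2.
By induction, |E(n)| = 6·2^n − 2 for all n ≥ 0.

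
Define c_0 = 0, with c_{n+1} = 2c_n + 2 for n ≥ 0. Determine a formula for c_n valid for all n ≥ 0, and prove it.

Claim: c_n = 2^{n+1} − 2.

Base case: c_0 = 0, and 2^{0+1} − 2 = 2 − 2 = 0.
Assume c_k = 2^{k+1} − 2 for some k ≥ 0.
Then c_{k+1} = 2c_k + 2 = 2·(2^{k+1} − 2) + 2 = 2^{k+2} − 4 + 2 = 2^{k+2} − 2.
By induction, c_n = 2^{n+1} − 2 for all n ≥ 0.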